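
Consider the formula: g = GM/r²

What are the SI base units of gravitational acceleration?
Units of each symbol in g = GM/r²:
  G (gravitational constant): m³/(kg·s²)
  M (mass): kg
  r (distance): m  → to the power 2 in the denominator, contributes 1/m²

Multiplying the contributions: [m³/(kg·s²)] · [kg] · [1/m²]
Adding exponents of each base unit: m: 1, s: -2
SI base units of gravitational acceleration: m/s²

Answer: m/s²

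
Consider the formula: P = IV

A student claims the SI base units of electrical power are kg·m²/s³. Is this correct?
Units of each symbol in P = IV:
  I (current): A
  V (voltage, in volts): kg·m²/(s³·A)

Multiplying the contributions: [A] · [kg·m²/(s³·A)]
Adding exponents of each base unit: kg: 1, m: 2, s: -3
SI base units of electrical power: kg·m²/s³

The claimed units kg·m²/s³ match the derived units, so the claim is correct.

Answer: Yes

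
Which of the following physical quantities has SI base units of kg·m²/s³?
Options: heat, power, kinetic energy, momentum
Checking the SI base units of each option:
  heat (Q = mcΔT): kg·m²/s²  ✗
  power (P = W/t): kg·m²/s³  ✓ matches
  kinetic energy (E = ½mv²): kg·m²/s²  ✗
  momentum (p = mv): kg·m/s  ✗

Only power has units kg·m²/s³.

Answer: power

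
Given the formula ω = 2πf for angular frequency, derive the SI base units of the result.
Units of each symbol in ω = 2πf:
  f (frequency): 1/s
  The factor 2π is dimensionless.

Multiplying the contributions: [1/s]
Adding exponents of each base unit: s: -1
SI base units of angular frequency: 1/s

Answer: 1/s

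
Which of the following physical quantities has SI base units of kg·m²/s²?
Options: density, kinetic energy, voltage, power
Checking the SI base units of each option:
  density (ρ = m/V): kg/m³  ✗
  kinetic energy (E = ½mv²): kg·m²/s²  ✓ matches
  voltage (V = IR): kg·m²/(s³·A)  ✗
  power (P = W/t): kg·m²/s³  ✗

Only kinetic energy has units kg·m²/s².

Answer: kinetic energy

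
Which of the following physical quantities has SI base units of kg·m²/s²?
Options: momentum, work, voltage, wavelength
Checking the SI base units of each option:
  momentum (p = mv): kg·m/s  ✗
  work (W = Fd): kg·m²/s²  ✓ matches
  voltage (V = IR): kg·m²/(s³·A)  ✗
  wavelength (λ = v/f): m  ✗

Only work has units kg·m²/s².

Answer: work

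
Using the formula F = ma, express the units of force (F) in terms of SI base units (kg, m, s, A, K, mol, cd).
Units of each symbol in F = ma:
  m (mass): kg
  a (acceleration): m/s²

Multiplying the contributions: [kg] · [m/s²]
Adding exponents of each base unit: kg: 1, m: 1, s: -2
SI base units of force: kg·m/s²

Answer: kg·m/s²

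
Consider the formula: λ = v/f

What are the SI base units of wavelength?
Units of each symbol in λ = v/f:
  v (wave speed): m/s
  f (frequency): 1/s  → in the denominator, contributes s

Multiplying the contributions: [m/s] · [s]
Adding exponents of each base unit: m: 1
SI base units of wavelength: m

Answer: m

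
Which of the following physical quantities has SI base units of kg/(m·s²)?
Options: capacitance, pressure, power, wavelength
Checking the SI base units of each option:
  capacitance (C = Q/V): s⁴·A²/(kg·m²)  ✗
  pressure (P = F/A): kg/(m·s²)  ✓ matches
  power (P = W/t): kg·m²/s³  ✗
  wavelength (λ = v/f): m  ✗

Only pressure has units kg/(m·s²).

Answer: pressure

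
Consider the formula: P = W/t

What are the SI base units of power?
Units of each symbol in P = W/t:
  W (work): kg·m²/s²
  t (time): s  → in the denominator, contributes 1/s

Multiplying the contributions: [kg·m²/s²] · [1/s]
Adding exponents of each base unit: kg: 1, m: 2, s: -3
SI base units of power: kg·m²/s³

Answer: kg·m²/s³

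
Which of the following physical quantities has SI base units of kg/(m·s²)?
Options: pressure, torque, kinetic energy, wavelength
Checking the SI base units of each option:
  pressure (P = F/A): kg/(m·s²)  ✓ matches
  torque (τ = Fr): kg·m²/s²  ✗
  kinetic energy (E = ½mv²): kg·m²/s²  ✗
  wavelength (λ = v/f): m  ✗

Only pressure has units kg/(m·s²).

Answer: pressure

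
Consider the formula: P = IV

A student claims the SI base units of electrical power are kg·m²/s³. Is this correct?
Units of each symbol in P = IV:
  I (current): A
  V (voltage, in volts): kg·m²/(s³·A)

Multiplying the contributions: [A] · [kg·m²/(s³·A)]
Adding exponents of each base unit: kg: 1, m: 2, s: -3
SI base units of electrical power: kg·m²/s³

The claimed units kg·m²/s³ match the derived units, so the claim is correct.

Answer: Yes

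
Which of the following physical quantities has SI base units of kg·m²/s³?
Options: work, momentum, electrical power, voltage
Checking the SI base units of each option:
  work (W = Fd): kg·m²/s²  ✗
  momentum (p = mv): kg·m/s  ✗
  electrical power (P = IV): kg·m²/s³  ✓ matches
  voltage (V = IR): kg·m²/(s³·A)  ✗

Only electrical power has units kg·m²/s³.

Answer: electrical power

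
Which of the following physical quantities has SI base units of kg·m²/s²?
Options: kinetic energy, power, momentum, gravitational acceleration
Checking the SI base units of each option:
  kinetic energy (E = ½mv²): kg·m²/s²  ✓ matches
  power (P = W/t): kg·m²/s³  ✗
  momentum (p = mv): kg·m/s  ✗
  gravitational acceleration (g = GM/r²): m/s²  ✗

Only kinetic energy has units kg·m²/s².

Answer: kinetic energy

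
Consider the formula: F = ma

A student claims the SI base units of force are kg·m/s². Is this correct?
Units of each symbol in F = ma:
  m (mass): kg
  a (acceleration): m/s²

Multiplying the contributions: [kg] · [m/s²]
Adding exponents of each base unit: kg: 1, m: 1, s: -2
SI base units of force: kg·m/s²

The claimed units kg·m/s² match the derived units, so the claim is correct.

Answer: Yes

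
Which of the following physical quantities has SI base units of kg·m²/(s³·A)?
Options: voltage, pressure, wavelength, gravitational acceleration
Checking the SI base units of each option:
  voltage (V = IR): kg·m²/(s³·A)  ✓ matches
  pressure (P = F/A): kg/(m·s²)  ✗
  wavelength (λ = v/f): m  ✗
  gravitational acceleration (g = GM/r²): m/s²  ✗

Only voltage has units kg·m²/(s³·A).

Answer: voltage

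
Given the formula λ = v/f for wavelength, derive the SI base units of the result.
Units of each symbol in λ = v/f:
  v (wave speed): m/s
  f (frequency): 1/s  → in the denominator, contributes s

Multiplying the contributions: [m/s] · [s]
Adding exponents of each base unit: m: 1
SI base units of wavelength: m

Answer: m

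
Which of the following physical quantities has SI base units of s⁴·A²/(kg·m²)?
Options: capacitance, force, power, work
Checking the SI base units of each option:
  capacitance (C = Q/V): s⁴·A²/(kg·m²)  ✓ matches
  force (F = ma): kg·m/s²  ✗
  power (P = W/t): kg·m²/s³  ✗
  work (W = Fd): kg·m²/s²  ✗

Only capacitance has units s⁴·A²/(kg·m²).

Answer: capacitance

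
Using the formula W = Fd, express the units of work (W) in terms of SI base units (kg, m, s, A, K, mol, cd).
Units of each symbol in W = Fd:
  F (force): kg·m/s²
  d (displacement): m

Multiplying the contributions: [kg·m/s²] · [m]
Adding exponents of each base unit: kg: 1, m: 2, s: -2
SI base units of work: kg·m²/s²

Answer: kg·m²/s²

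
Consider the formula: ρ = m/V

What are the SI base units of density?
Units of each symbol in ρ = m/V:
  m (mass): kg
  V (volume): m³  → in the denominator, contributes 1/m³

Multiplying the contributions: [kg] · [1/m³]
Adding exponents of each base unit: kg: 1, m: -3
SI base units of density: kg/m³

Answer: kg/m³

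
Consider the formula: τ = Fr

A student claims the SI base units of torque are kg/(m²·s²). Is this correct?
Units of each symbol in τ = Fr:
  F (force): kg·m/s²
  r (lever arm): m

Multiplying the contributions: [kg·m/s²] · [m]
Adding exponents of each base unit: kg: 1, m: 2, s: -2
SI base units of torque: kg·m²/s²

The claimed units kg/(m²·s²) (exponents kg: 1, m: -2, s: -2) do not match the derived units kg·m²/s² (exponents kg: 1, m: 2, s: -2), so the claim is incorrect.

Answer: No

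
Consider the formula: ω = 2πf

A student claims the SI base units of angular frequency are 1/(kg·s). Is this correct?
Units of each symbol in ω = 2πf:
  f (frequency): 1/s
  The factor 2π is dimensionless.

Multiplying the contributions: [1/s]
Adding exponents of each base unit: s: -1
SI base units of angular frequency: 1/s

The claimed units 1/(kg·s) (exponents kg: -1, s: -1) do not match the derived units 1/s (exponents s: -1), so the claim is incorrect.

Answer: No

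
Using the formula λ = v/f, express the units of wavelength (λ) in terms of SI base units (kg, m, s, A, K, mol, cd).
Units of each symbol in λ = v/f:
  v (wave speed): m/s
  f (frequency): 1/s  → in the denominator, contributes s

Multiplying the contributions: [m/s] · [s]
Adding exponents of each base unit: m: 1
SI base units of wavelength: m

Answer: m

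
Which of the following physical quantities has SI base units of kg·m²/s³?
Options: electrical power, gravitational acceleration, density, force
Checking the SI base units of each option:
  electrical power (P = IV): kg·m²/s³  ✓ matches
  gravitational acceleration (g = GM/r²): m/s²  ✗
  density (ρ = m/V): kg/m³  ✗
  force (F = ma): kg·m/s²  ✗

Only electrical power has units kg·m²/s³.

Answer: electrical power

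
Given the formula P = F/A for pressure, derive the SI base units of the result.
Units of each symbol in P = F/A:
  F (force): kg·m/s²
  A (area): m²  → in the denominator, contributes 1/m²

Multiplying the contributions: [kg·m/s²] · [1/m²]
Adding exponents of each base unit: kg: 1, m: -1, s: -2
SI base units of pressure: kg/(m·s²)

Answer: kg/(m·s²)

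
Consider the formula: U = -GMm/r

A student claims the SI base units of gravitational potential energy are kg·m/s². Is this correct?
Units of each symbol in U = -GMm/r:
  G (gravitational constant): m³/(kg·s²)
  M (mass): kg
  m (mass): kg
  r (distance): m  → in the denominator, contributes 1/m
  The minus sign does not affect the units.

Multiplying the contributions: [m³/(kg·s²)] · [kg] · [kg] · [1/m]
Adding exponents of each base unit: kg: 1, m: 2, s: -2
SI base units of gravitational potential energy: kg·m²/s²

The claimed units kg·m/s² (exponents kg: 1, m: 1, s: -2) do not match the derived units kg·m²/s² (exponents kg: 1, m: 2, s: -2), so the claim is incorrect.

Answer: No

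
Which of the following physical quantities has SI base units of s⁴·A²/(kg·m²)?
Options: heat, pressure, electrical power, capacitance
Checking the SI base units of each option:
  heat (Q = mcΔT): kg·m²/s²  ✗
  pressure (P = F/A): kg/(m·s²)  ✗
  electrical power (P = IV): kg·m²/s³  ✗
  capacitance (C = Q/V): s⁴·A²/(kg·m²)  ✓ matches

Only capacitance has units s⁴·A²/(kg·m²).

Answer: capacitance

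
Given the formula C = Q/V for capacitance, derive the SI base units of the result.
Units of each symbol in C = Q/V:
  Q (charge, in coulombs): s·A
  V (voltage, in volts): kg·m²/(s³·A)  → in the denominator, contributes s³·A/(kg·m²)

Multiplying the contributions: [s·A] · [s³·A/(kg·m²)]
Adding exponents of each base unit: kg: -1, m: -2, s: 4, A: 2
SI base units of capacitance: s⁴·A²/(kg·m²)

Answer: s⁴·A²/(kg·m²)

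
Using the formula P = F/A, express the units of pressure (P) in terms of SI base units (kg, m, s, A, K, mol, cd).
Units of each symbol in P = F/A:
  F (force): kg·m/s²
  A (area): m²  → in the denominator, contributes 1/m²

Multiplying the contributions: [kg·m/s²] · [1/m²]
Adding exponents of each base unit: kg: 1, m: -1, s: -2
SI base units of pressure: kg/(m·s²)

Answer: kg/(m·s²)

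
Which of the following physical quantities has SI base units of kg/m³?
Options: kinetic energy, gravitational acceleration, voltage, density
Checking the SI base units of each option:
  kinetic energy (E = ½mv²): kg·m²/s²  ✗
  gravitational acceleration (g = GM/r²): m/s²  ✗
  voltage (V = IR): kg·m²/(s³·A)  ✗
  density (ρ = m/V): kg/m³  ✓ matches

Only density has units kg/m³.

Answer: density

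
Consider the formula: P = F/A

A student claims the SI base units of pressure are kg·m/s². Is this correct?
Units of each symbol in P = F/A:
  F (force): kg·m/s²
  A (area): m²  → in the denominator, contributes 1/m²

Multiplying the contributions: [kg·m/s²] · [1/m²]
Adding exponents of each base unit: kg: 1, m: -1, s: -2
SI base units of pressure: kg/(m·s²)

The claimed units kg·m/s² (exponents kg: 1, m: 1, s: -2) do not match the derived units kg/(m·s²) (exponents kg: 1, m: -1, s: -2), so the claim is incorrect.

Answer: No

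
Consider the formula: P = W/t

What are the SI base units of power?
Units of each symbol in P = W/t:
  W (work): kg·m²/s²
  t (time): s  → in the denominator, contributes 1/s

Multiplying the contributions: [kg·m²/s²] · [1/s]
Adding exponents of each base unit: kg: 1, m: 2, s: -3
SI base units of power: kg·m²/s³

Answer: kg·m²/s³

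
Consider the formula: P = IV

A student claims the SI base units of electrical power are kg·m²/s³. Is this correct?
Units of each symbol in P = IV:
  I (current): A
  V (voltage, in volts): kg·m²/(s³·A)

Multiplying the contributions: [A] · [kg·m²/(s³·A)]
Adding exponents of each base unit: kg: 1, m: 2, s: -3
SI base units of electrical power: kg·m²/s³

The claimed units kg·m²/s³ match the derived units, so the claim is correct.

Answer: Yes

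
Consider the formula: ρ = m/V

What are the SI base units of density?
Units of each symbol in ρ = m/V:
  m (mass): kg
  V (volume): m³  → in the denominator, contributes 1/m³

Multiplying the contributions: [kg] · [1/m³]
Adding exponents of each base unit: kg: 1, m: -3
SI base units of density: kg/m³

Answer: kg/m³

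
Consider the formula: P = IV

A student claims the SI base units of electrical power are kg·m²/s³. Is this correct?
Units of each symbol in P = IV:
  I (current): A
  V (voltage, in volts): kg·m²/(s³·A)

Multiplying the contributions: [A] · [kg·m²/(s³·A)]
Adding exponents of each base unit: kg: 1, m: 2, s: -3
SI base units of electrical power: kg·m²/s³

The claimed units kg·m²/s³ match the derived units, so the claim is correct.

Answer: Yes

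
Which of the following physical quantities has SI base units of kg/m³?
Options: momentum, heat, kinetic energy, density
Checking the SI base units of each option:
  momentum (p = mv): kg·m/s  ✗
  heat (Q = mcΔT): kg·m²/s²  ✗
  kinetic energy (E = ½mv²): kg·m²/s²  ✗
  density (ρ = m/V): kg/m³  ✓ matches

Only density has units kg/m³.

Answer: density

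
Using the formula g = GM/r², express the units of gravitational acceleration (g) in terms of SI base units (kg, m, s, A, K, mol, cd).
Units of each symbol in g = GM/r²:
  G (gravitational constant): m³/(kg·s²)
  M (mass): kg
  r (distance): m  → to the power 2 in the denominator, contributes 1/m²

Multiplying the contributions: [m³/(kg·s²)] · [kg] · [1/m²]
Adding exponents of each base unit: m: 1, s: -2
SI base units of gravitational acceleration: m/s²

Answer: m/s²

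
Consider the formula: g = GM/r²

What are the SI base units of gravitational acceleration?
Units of each symbol in g = GM/r²:
  G (gravitational constant): m³/(kg·s²)
  M (mass): kg
  r (distance): m  → to the power 2 in the denominator, contributes 1/m²

Multiplying the contributions: [m³/(kg·s²)] · [kg] · [1/m²]
Adding exponents of each base unit: m: 1, s: -2
SI base units of gravitational acceleration: m/s²

Answer: m/s²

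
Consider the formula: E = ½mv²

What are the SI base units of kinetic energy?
Units of each symbol in E = ½mv²:
  m (mass): kg
  v (speed): m/s  → to the power 2, contributes m²/s²
  The factor ½ is dimensionless.

Multiplying the contributions: [kg] · [m²/s²]
Adding exponents of each base unit: kg: 1, m: 2, s: -2
SI base units of kinetic energy: kg·m²/s²

Answer: kg·m²/s²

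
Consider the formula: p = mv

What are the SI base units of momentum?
Units of each symbol in p = mv:
  m (mass): kg
  v (velocity): m/s

Multiplying the contributions: [kg] · [m/s]
Adding exponents of each base unit: kg: 1, m: 1, s: -1
SI base units of momentum: kg·m/s

Answer: kg·m/s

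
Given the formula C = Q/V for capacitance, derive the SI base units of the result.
Units of each symbol in C = Q/V:
  Q (charge, in coulombs): s·A
  V (voltage, in volts): kg·m²/(s³·A)  → in the denominator, contributes s³·A/(kg·m²)

Multiplying the contributions: [s·A] · [s³·A/(kg·m²)]
Adding exponents of each base unit: kg: -1, m: -2, s: 4, A: 2
SI base units of capacitance: s⁴·A²/(kg·m²)

Answer: s⁴·A²/(kg·m²)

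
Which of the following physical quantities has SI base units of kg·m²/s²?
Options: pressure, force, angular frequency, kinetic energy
Checking the SI base units of each option:
  pressure (P = F/A): kg/(m·s²)  ✗
  force (F = ma): kg·m/s²  ✗
  angular frequency (ω = 2πf): 1/s  ✗
  kinetic energy (E = ½mv²): kg·m²/s²  ✓ matches

Only kinetic energy has units kg·m²/s².

Answer: kinetic energy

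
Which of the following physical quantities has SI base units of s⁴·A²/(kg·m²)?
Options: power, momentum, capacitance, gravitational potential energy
Checking the SI base units of each option:
  power (P = W/t): kg·m²/s³  ✗
  momentum (p = mv): kg·m/s  ✗
  capacitance (C = Q/V): s⁴·A²/(kg·m²)  ✓ matches
  gravitational potential energy (U = -GMm/r): kg·m²/s²  ✗

Only capacitance has units s⁴·A²/(kg·m²).

Answer: capacitance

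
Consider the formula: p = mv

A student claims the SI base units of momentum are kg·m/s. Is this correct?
Units of each symbol in p = mv:
  m (mass): kg
  v (velocity): m/s

Multiplying the contributions: [kg] · [m/s]
Adding exponents of each base unit: kg: 1, m: 1, s: -1
SI base units of momentum: kg·m/s

The claimed units kg·m/s match the derived units, so the claim is correct.

Answer: Yes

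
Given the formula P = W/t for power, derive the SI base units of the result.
Units of each symbol in P = W/t:
  W (work): kg·m²/s²
  t (time): s  → in the denominator, contributes 1/s

Multiplying the contributions: [kg·m²/s²] · [1/s]
Adding exponents of each base unit: kg: 1, m: 2, s: -3
SI base units of power: kg·m²/s³

Answer: kg·m²/s³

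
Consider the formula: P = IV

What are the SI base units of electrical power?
Units of each symbol in P = IV:
  I (current): A
  V (voltage, in volts): kg·m²/(s³·A)

Multiplying the contributions: [A] · [kg·m²/(s³·A)]
Adding exponents of each base unit: kg: 1, m: 2, s: -3
SI base units of electrical power: kg·m²/s³

Answer: kg·m²/s³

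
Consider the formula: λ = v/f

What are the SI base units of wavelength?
Units of each symbol in λ = v/f:
  v (wave speed): m/s
  f (frequency): 1/s  → in the denominator, contributes s

Multiplying the contributions: [m/s] · [s]
Adding exponents of each base unit: m: 1
SI base units of wavelength: m

Answer: m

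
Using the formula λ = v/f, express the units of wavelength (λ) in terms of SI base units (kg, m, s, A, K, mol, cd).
Units of each symbol in λ = v/f:
  v (wave speed): m/s
  f (frequency): 1/s  → in the denominator, contributes s

Multiplying the contributions: [m/s] · [s]
Adding exponents of each base unit: m: 1
SI base units of wavelength: m

Answer: m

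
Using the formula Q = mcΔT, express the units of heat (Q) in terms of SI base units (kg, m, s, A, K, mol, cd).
Units of each symbol in Q = mcΔT:
  m (mass): kg
  c (specific heat capacity, in J/(kg·K)): m²/(s²·K)
  ΔT (temperature change): K

Multiplying the contributions: [kg] · [m²/(s²·K)] · [K]
Adding exponents of each base unit: kg: 1, m: 2, s: -2
SI base units of heat: kg·m²/s²

Answer: kg·m²/s²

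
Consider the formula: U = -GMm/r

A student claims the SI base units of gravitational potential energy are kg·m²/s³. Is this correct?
Units of each symbol in U = -GMm/r:
  G (gravitational constant): m³/(kg·s²)
  M (mass): kg
  m (mass): kg
  r (distance): m  → in the denominator, contributes 1/m
  The minus sign does not affect the units.

Multiplying the contributions: [m³/(kg·s²)] · [kg] · [kg] · [1/m]
Adding exponents of each base unit: kg: 1, m: 2, s: -2
SI base units of gravitational potential energy: kg·m²/s²

The claimed units kg·m²/s³ (exponents kg: 1, m: 2, s: -3) do not match the derived units kg·m²/s² (exponents kg: 1, m: 2, s: -2), so the claim is incorrect.

Answer: No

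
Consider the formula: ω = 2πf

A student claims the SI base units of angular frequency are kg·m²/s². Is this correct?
Units of each symbol in ω = 2πf:
  f (frequency): 1/s
  The factor 2π is dimensionless.

Multiplying the contributions: [1/s]
Adding exponents of each base unit: s: -1
SI base units of angular frequency: 1/s

The claimed units kg·m²/s² (exponents kg: 1, m: 2, s: -2) do not match the derived units 1/s (exponents s: -1), so the claim is incorrect.

Answer: No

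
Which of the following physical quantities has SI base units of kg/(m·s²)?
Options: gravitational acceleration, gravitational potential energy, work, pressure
Checking the SI base units of each option:
  gravitational acceleration (g = GM/r²): m/s²  ✗
  gravitational potential energy (U = -GMm/r): kg·m²/s²  ✗
  work (W = Fd): kg·m²/s²  ✗
  pressure (P = F/A): kg/(m·s²)  ✓ matches

Only pressure has units kg/(m·s²).

Answer: pressure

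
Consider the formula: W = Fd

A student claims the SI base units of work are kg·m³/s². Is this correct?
Units of each symbol in W = Fd:
  F (force): kg·m/s²
  d (displacement): m

Multiplying the contributions: [kg·m/s²] · [m]
Adding exponents of each base unit: kg: 1, m: 2, s: -2
SI base units of work: kg·m²/s²

The claimed units kg·m³/s² (exponents kg: 1, m: 3, s: -2) do not match the derived units kg·m²/s² (exponents kg: 1, m: 2, s: -2), so the claim is incorrect.

Answer: No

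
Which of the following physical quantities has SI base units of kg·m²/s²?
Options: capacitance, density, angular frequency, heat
Checking the SI base units of each option:
  capacitance (C = Q/V): s⁴·A²/(kg·m²)  ✗
  density (ρ = m/V): kg/m³  ✗
  angular frequency (ω = 2πf): 1/s  ✗
  heat (Q = mcΔT): kg·m²/s²  ✓ matches

Only heat has units kg·m²/s².

Answer: heat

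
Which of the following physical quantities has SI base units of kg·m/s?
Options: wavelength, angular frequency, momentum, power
Checking the SI base units of each option:
  wavelength (λ = v/f): m  ✗
  angular frequency (ω = 2πf): 1/s  ✗
  momentum (p = mv): kg·m/s  ✓ matches
  power (P = W/t): kg·m²/s³  ✗

Only momentum has units kg·m/s.

Answer: momentum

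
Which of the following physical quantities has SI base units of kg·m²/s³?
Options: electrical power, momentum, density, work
Checking the SI base units of each option:
  electrical power (P = IV): kg·m²/s³  ✓ matches
  momentum (p = mv): kg·m/s  ✗
  density (ρ = m/V): kg/m³  ✗
  work (W = Fd): kg·m²/s²  ✗

Only electrical power has units kg·m²/s³.

Answer: electrical power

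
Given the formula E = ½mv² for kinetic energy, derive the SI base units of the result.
Units of each symbol in E = ½mv²:
  m (mass): kg
  v (speed): m/s  → to the power 2, contributes m²/s²
  The factor ½ is dimensionless.

Multiplying the contributions: [kg] · [m²/s²]
Adding exponents of each base unit: kg: 1, m: 2, s: -2
SI base units of kinetic energy: kg·m²/s²

Answer: kg·m²/s²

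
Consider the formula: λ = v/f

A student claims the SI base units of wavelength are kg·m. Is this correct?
Units of each symbol in λ = v/f:
  v (wave speed): m/s
  f (frequency): 1/s  → in the denominator, contributes s

Multiplying the contributions: [m/s] · [s]
Adding exponents of each base unit: m: 1
SI base units of wavelength: m

The claimed units kg·m (exponents kg: 1, m: 1) do not match the derived units m (exponents m: 1), so the claim is incorrect.

Answer: No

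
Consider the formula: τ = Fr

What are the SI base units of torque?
Units of each symbol in τ = Fr:
  F (force): kg·m/s²
  r (lever arm): m

Multiplying the contributions: [kg·m/s²] · [m]
Adding exponents of each base unit: kg: 1, m: 2, s: -2
SI base units of torque: kg·m²/s²

Answer: kg·m²/s²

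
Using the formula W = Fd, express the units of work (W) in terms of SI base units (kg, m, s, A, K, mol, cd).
Units of each symbol in W = Fd:
  F (force): kg·m/s²
  d (displacement): m

Multiplying the contributions: [kg·m/s²] · [m]
Adding exponents of each base unit: kg: 1, m: 2, s: -2
SI base units of work: kg·m²/s²

Answer: kg·m²/s²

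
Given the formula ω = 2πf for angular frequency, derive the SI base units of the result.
Units of each symbol in ω = 2πf:
  f (frequency): 1/s
  The factor 2π is dimensionless.

Multiplying the contributions: [1/s]
Adding exponents of each base unit: s: -1
SI base units of angular frequency: 1/s

Answer: 1/s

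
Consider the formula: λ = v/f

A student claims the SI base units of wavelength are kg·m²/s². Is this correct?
Units of each symbol in λ = v/f:
  v (wave speed): m/s
  f (frequency): 1/s  → in the denominator, contributes s

Multiplying the contributions: [m/s] · [s]
Adding exponents of each base unit: m: 1
SI base units of wavelength: m

The claimed units kg·m²/s² (exponents kg: 1, m: 2, s: -2) do not match the derived units m (exponents m: 1), so the claim is incorrect.

Answer: No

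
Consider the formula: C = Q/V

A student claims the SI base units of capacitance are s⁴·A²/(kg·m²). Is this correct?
Units of each symbol in C = Q/V:
  Q (charge, in coulombs): s·A
  V (voltage, in volts): kg·m²/(s³·A)  → in the denominator, contributes s³·A/(kg·m²)

Multiplying the contributions: [s·A] · [s³·A/(kg·m²)]
Adding exponents of each base unit: kg: -1, m: -2, s: 4, A: 2
SI base units of capacitance: s⁴·A²/(kg·m²)

The claimed units s⁴·A²/(kg·m²) match the derived units, so the claim is correct.

Answer: Yes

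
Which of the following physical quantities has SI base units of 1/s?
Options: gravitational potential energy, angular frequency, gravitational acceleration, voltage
Checking the SI base units of each option:
  gravitational potential energy (U = -GMm/r): kg·m²/s²  ✗
  angular frequency (ω = 2πf): 1/s  ✓ matches
  gravitational acceleration (g = GM/r²): m/s²  ✗
  voltage (V = IR): kg·m²/(s³·A)  ✗

Only angular frequency has units 1/s.

Answer: angular frequency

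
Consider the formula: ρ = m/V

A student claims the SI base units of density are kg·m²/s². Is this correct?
Units of each symbol in ρ = m/V:
  m (mass): kg
  V (volume): m³  → in the denominator, contributes 1/m³

Multiplying the contributions: [kg] · [1/m³]
Adding exponents of each base unit: kg: 1, m: -3
SI base units of density: kg/m³

The claimed units kg·m²/s² (exponents kg: 1, m: 2, s: -2) do not match the derived units kg/m³ (exponents kg: 1, m: -3), so the claim is incorrect.

Answer: No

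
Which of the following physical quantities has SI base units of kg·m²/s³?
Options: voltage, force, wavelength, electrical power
Checking the SI base units of each option:
  voltage (V = IR): kg·m²/(s³·A)  ✗
  force (F = ma): kg·m/s²  ✗
  wavelength (λ = v/f): m  ✗
  electrical power (P = IV): kg·m²/s³  ✓ matches

Only electrical power has units kg·m²/s³.

Answer: electrical power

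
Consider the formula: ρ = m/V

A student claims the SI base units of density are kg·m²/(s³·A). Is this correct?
Units of each symbol in ρ = m/V:
  m (mass): kg
  V (volume): m³  → in the denominator, contributes 1/m³

Multiplying the contributions: [kg] · [1/m³]
Adding exponents of each base unit: kg: 1, m: -3
SI base units of density: kg/m³

The claimed units kg·m²/(s³·A) (exponents kg: 1, m: 2, s: -3, A: -1) do not match the derived units kg/m³ (exponents kg: 1, m: -3), so the claim is incorrect.

Answer: No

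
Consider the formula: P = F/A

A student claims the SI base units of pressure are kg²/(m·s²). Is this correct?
Units of each symbol in P = F/A:
  F (force): kg·m/s²
  A (area): m²  → in the denominator, contributes 1/m²

Multiplying the contributions: [kg·m/s²] · [1/m²]
Adding exponents of each base unit: kg: 1, m: -1, s: -2
SI base units of pressure: kg/(m·s²)

The claimed units kg²/(m·s²) (exponents kg: 2, m: -1, s: -2) do not match the derived units kg/(m·s²) (exponents kg: 1, m: -1, s: -2), so the claim is incorrect.

Answer: No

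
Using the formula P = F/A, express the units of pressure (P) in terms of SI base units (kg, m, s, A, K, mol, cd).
Units of each symbol in P = F/A:
  F (force): kg·m/s²
  A (area): m²  → in the denominator, contributes 1/m²

Multiplying the contributions: [kg·m/s²] · [1/m²]
Adding exponents of each base unit: kg: 1, m: -1, s: -2
SI base units of pressure: kg/(m·s²)

Answer: kg/(m·s²)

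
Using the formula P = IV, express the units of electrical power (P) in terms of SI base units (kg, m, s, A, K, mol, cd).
Units of each symbol in P = IV:
  I (current): A
  V (voltage, in volts): kg·m²/(s³·A)

Multiplying the contributions: [A] · [kg·m²/(s³·A)]
Adding exponents of each base unit: kg: 1, m: 2, s: -3
SI base units of electrical power: kg·m²/s³

Answer: kg·m²/s³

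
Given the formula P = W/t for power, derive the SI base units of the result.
Units of each symbol in P = W/t:
  W (work): kg·m²/s²
  t (time): s  → in the denominator, contributes 1/s

Multiplying the contributions: [kg·m²/s²] · [1/s]
Adding exponents of each base unit: kg: 1, m: 2, s: -3
SI base units of power: kg·m²/s³

Answer: kg·m²/s³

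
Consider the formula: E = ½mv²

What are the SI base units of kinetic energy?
Units of each symbol in E = ½mv²:
  m (mass): kg
  v (speed): m/s  → to the power 2, contributes m²/s²
  The factor ½ is dimensionless.

Multiplying the contributions: [kg] · [m²/s²]
Adding exponents of each base unit: kg: 1, m: 2, s: -2
SI base units of kinetic energy: kg·m²/s²

Answer: kg·m²/s²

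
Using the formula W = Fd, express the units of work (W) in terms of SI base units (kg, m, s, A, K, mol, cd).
Units of each symbol in W = Fd:
  F (force): kg·m/s²
  d (displacement): m

Multiplying the contributions: [kg·m/s²] · [m]
Adding exponents of each base unit: kg: 1, m: 2, s: -2
SI base units of work: kg·m²/s²

Answer: kg·m²/s²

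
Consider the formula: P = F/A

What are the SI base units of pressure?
Units of each symbol in P = F/A:
  F (force): kg·m/s²
  A (area): m²  → in the denominator, contributes 1/m²

Multiplying the contributions: [kg·m/s²] · [1/m²]
Adding exponents of each base unit: kg: 1, m: -1, s: -2
SI base units of pressure: kg/(m·s²)

Answer: kg/(m·s²)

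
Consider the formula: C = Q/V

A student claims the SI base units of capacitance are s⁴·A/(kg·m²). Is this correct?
Units of each symbol in C = Q/V:
  Q (charge, in coulombs): s·A
  V (voltage, in volts): kg·m²/(s³·A)  → in the denominator, contributes s³·A/(kg·m²)

Multiplying the contributions: [s·A] · [s³·A/(kg·m²)]
Adding exponents of each base unit: kg: -1, m: -2, s: 4, A: 2
SI base units of capacitance: s⁴·A²/(kg·m²)

The claimed units s⁴·A/(kg·m²) (exponents kg: -1, m: -2, s: 4, A: 1) do not match the derived units s⁴·A²/(kg·m²) (exponents kg: -1, m: -2, s: 4, A: 2), so the claim is incorrect.

Answer: No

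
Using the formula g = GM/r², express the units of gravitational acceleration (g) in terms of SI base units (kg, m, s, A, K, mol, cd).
Units of each symbol in g = GM/r²:
  G (gravitational constant): m³/(kg·s²)
  M (mass): kg
  r (distance): m  → to the power 2 in the denominator, contributes 1/m²

Multiplying the contributions: [m³/(kg·s²)] · [kg] · [1/m²]
Adding exponents of each base unit: m: 1, s: -2
SI base units of gravitational acceleration: m/s²

Answer: m/s²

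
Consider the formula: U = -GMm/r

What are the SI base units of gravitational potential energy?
Units of each symbol in U = -GMm/r:
  G (gravitational constant): m³/(kg·s²)
  M (mass): kg
  m (mass): kg
  r (distance): m  → in the denominator, contributes 1/m
  The minus sign does not affect the units.

Multiplying the contributions: [m³/(kg·s²)] · [kg] · [kg] · [1/m]
Adding exponents of each base unit: kg: 1, m: 2, s: -2
SI base units of gravitational potential energy: kg·m²/s²

Answer: kg·m²/s²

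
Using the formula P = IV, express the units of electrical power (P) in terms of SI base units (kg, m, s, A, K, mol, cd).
Units of each symbol in P = IV:
  I (current): A
  V (voltage, in volts): kg·m²/(s³·A)

Multiplying the contributions: [A] · [kg·m²/(s³·A)]
Adding exponents of each base unit: kg: 1, m: 2, s: -3
SI base units of electrical power: kg·m²/s³

Answer: kg·m²/s³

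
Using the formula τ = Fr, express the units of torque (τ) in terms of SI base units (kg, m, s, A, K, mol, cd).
Units of each symbol in τ = Fr:
  F (force): kg·m/s²
  r (lever arm): m

Multiplying the contributions: [kg·m/s²] · [m]
Adding exponents of each base unit: kg: 1, m: 2, s: -2
SI base units of torque: kg·m²/s²

Answer: kg·m²/s²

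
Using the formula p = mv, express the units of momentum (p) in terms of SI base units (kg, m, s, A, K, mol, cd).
Units of each symbol in p = mv:
  m (mass): kg
  v (velocity): m/s

Multiplying the contributions: [kg] · [m/s]
Adding exponents of each base unit: kg: 1, m: 1, s: -1
SI base units of momentum: kg·m/s

Answer: kg·m/s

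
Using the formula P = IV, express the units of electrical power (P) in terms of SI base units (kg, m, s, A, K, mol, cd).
Units of each symbol in P = IV:
  I (current): A
  V (voltage, in volts): kg·m²/(s³·A)

Multiplying the contributions: [A] · [kg·m²/(s³·A)]
Adding exponents of each base unit: kg: 1, m: 2, s: -3
SI base units of electrical power: kg·m²/s³

Answer: kg·m²/s³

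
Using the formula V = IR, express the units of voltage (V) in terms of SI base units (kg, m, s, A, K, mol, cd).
Units of each symbol in V = IR:
  I (current): A
  R (resistance, in ohms): kg·m²/(s³·A²)

Multiplying the contributions: [A] · [kg·m²/(s³·A²)]
Adding exponents of each base unit: kg: 1, m: 2, s: -3, A: -1
SI base units of voltage: kg·m²/(s³·A)

Answer: kg·m²/(s³·A)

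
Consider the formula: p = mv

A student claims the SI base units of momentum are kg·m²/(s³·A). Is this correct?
Units of each symbol in p = mv:
  m (mass): kg
  v (velocity): m/s

Multiplying the contributions: [kg] · [m/s]
Adding exponents of each base unit: kg: 1, m: 1, s: -1
SI base units of momentum: kg·m/s

The claimed units kg·m²/(s³·A) (exponents kg: 1, m: 2, s: -3, A: -1) do not match the derived units kg·m/s (exponents kg: 1, m: 1, s: -1), so the claim is incorrect.

Answer: No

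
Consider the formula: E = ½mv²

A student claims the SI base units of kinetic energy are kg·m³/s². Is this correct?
Units of each symbol in E = ½mv²:
  m (mass): kg
  v (speed): m/s  → to the power 2, contributes m²/s²
  The factor ½ is dimensionless.

Multiplying the contributions: [kg] · [m²/s²]
Adding exponents of each base unit: kg: 1, m: 2, s: -2
SI base units of kinetic energy: kg·m²/s²

The claimed units kg·m³/s² (exponents kg: 1, m: 3, s: -2) do not match the derived units kg·m²/s² (exponents kg: 1, m: 2, s: -2), so the claim is incorrect.

Answer: No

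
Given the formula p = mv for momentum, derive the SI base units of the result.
Units of each symbol in p = mv:
  m (mass): kg
  v (velocity): m/s

Multiplying the contributions: [kg] · [m/s]
Adding exponents of each base unit: kg: 1, m: 1, s: -1
SI base units of momentum: kg·m/s

Answer: kg·m/s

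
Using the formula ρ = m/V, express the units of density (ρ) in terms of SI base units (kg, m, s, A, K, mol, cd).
Units of each symbol in ρ = m/V:
  m (mass): kg
  V (volume): m³  → in the denominator, contributes 1/m³

Multiplying the contributions: [kg] · [1/m³]
Adding exponents of each base unit: kg: 1, m: -3
SI base units of density: kg/m³

Answer: kg/m³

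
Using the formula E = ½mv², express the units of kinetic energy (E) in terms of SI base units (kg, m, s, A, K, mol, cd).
Units of each symbol in E = ½mv²:
  m (mass): kg
  v (speed): m/s  → to the power 2, contributes m²/s²
  The factor ½ is dimensionless.

Multiplying the contributions: [kg] · [m²/s²]
Adding exponents of each base unit: kg: 1, m: 2, s: -2
SI base units of kinetic energy: kg·m²/s²

Answer: kg·m²/s²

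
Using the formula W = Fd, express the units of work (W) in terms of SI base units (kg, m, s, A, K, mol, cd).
Units of each symbol in W = Fd:
  F (force): kg·m/s²
  d (displacement): m

Multiplying the contributions: [kg·m/s²] · [m]
Adding exponents of each base unit: kg: 1, m: 2, s: -2
SI base units of work: kg·m²/s²

Answer: kg·m²/s²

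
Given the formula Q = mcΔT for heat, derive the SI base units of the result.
Units of each symbol in Q = mcΔT:
  m (mass): kg
  c (specific heat capacity, in J/(kg·K)): m²/(s²·K)
  ΔT (temperature change): K

Multiplying the contributions: [kg] · [m²/(s²·K)] · [K]
Adding exponents of each base unit: kg: 1, m: 2, s: -2
SI base units of heat: kg·m²/s²

Answer: kg·m²/s²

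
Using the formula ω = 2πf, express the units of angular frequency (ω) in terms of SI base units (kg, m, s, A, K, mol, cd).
Units of each symbol in ω = 2πf:
  f (frequency): 1/s
  The factor 2π is dimensionless.

Multiplying the contributions: [1/s]
Adding exponents of each base unit: s: -1
SI base units of angular frequency: 1/s

Answer: 1/s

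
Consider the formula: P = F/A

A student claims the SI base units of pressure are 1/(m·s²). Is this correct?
Units of each symbol in P = F/A:
  F (force): kg·m/s²
  A (area): m²  → in the denominator, contributes 1/m²

Multiplying the contributions: [kg·m/s²] · [1/m²]
Adding exponents of each base unit: kg: 1, m: -1, s: -2
SI base units of pressure: kg/(m·s²)

The claimed units 1/(m·s²) (exponents m: -1, s: -2) do not match the derived units kg/(m·s²) (exponents kg: 1, m: -1, s: -2), so the claim is incorrect.

Answer: No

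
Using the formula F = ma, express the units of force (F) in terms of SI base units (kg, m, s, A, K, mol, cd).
Units of each symbol in F = ma:
  m (mass): kg
  a (acceleration): m/s²

Multiplying the contributions: [kg] · [m/s²]
Adding exponents of each base unit: kg: 1, m: 1, s: -2
SI base units of force: kg·m/s²

Answer: kg·m/s²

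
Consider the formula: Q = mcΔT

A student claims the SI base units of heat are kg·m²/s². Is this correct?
Units of each symbol in Q = mcΔT:
  m (mass): kg
  c (specific heat capacity, in J/(kg·K)): m²/(s²·K)
  ΔT (temperature change): K

Multiplying the contributions: [kg] · [m²/(s²·K)] · [K]
Adding exponents of each base unit: kg: 1, m: 2, s: -2
SI base units of heat: kg·m²/s²

The claimed units kg·m²/s² match the derived units, so the claim is correct.

Answer: Yes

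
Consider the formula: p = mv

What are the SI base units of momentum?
Units of each symbol in p = mv:
  m (mass): kg
  v (velocity): m/s

Multiplying the contributions: [kg] · [m/s]
Adding exponents of each base unit: kg: 1, m: 1, s: -1
SI base units of momentum: kg·m/s

Answer: kg·m/s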